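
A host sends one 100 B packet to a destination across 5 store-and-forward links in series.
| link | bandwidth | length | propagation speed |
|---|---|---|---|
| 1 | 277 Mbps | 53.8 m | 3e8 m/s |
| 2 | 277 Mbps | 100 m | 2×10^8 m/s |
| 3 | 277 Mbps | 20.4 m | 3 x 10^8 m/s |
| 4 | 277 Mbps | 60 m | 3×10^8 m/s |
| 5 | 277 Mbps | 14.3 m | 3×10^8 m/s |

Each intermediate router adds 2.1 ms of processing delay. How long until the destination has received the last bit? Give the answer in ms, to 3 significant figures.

8.42 ms

L = 100 × 8 = 800 bits.
Transmission delay per hop = L/R = 800/277000000 = 0.00288809 ms; 5 hops → 0.0144404 ms.
Propagation delays (d/s per hop): 0.000179333, 0.0005, 6.8e-05, 0.0002, 4.76667e-05 ms; sum = 0.000995 ms.
Processing at 4 router(s): 4 × 2.1 ms = 8.4 ms.
End-to-end = 8.42 ms.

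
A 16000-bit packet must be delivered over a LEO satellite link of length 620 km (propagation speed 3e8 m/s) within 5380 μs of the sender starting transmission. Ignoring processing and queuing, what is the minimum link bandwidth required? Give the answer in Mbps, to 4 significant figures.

Propagation delay = 620000 / 300000000 = 2066.67 μs.
Transmission budget = 5380 − 2066.67 = 3313.33 μs.
R ≥ L / t_tx = 16000 bits / 0.00331333 s = 4.829 Mbps.

4.829 Mbps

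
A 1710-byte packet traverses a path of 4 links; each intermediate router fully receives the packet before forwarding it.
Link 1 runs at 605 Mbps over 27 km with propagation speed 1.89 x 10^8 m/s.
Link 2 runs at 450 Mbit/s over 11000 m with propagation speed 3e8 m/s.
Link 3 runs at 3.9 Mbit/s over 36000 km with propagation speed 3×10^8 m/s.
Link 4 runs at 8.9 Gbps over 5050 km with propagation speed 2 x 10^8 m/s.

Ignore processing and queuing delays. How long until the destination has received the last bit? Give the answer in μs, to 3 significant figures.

149000 μs

L = 1710 × 8 = 13680 bits.
Transmission delays (L/R per hop): 22.6116, 30.4, 3507.69, 1.53708 μs; sum = 3562.24 μs.
Propagation delays (d/s per hop): 142.857, 36.6667, 120000, 25250 μs; sum = 145430 μs.
End-to-end = 149000 μs.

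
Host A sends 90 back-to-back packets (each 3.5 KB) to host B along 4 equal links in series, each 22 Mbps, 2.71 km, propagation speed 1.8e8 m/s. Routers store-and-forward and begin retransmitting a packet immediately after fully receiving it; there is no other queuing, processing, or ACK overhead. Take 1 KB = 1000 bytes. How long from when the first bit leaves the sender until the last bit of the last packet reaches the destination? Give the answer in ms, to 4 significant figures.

118.4 ms

Per-hop transmission t_tx = L/R = 28000/22000000 = 1.27273 ms.
Per-hop propagation t_prop = 2710/180000000 = 0.0150556 ms.
Pipeline fill: first packet needs 4·t_tx to clear all hops; remaining 89 packets each add one t_tx.
Total = (4+90-1)·t_tx + 4·t_prop = 93·1.27273 + 4·0.0150556 = 118.4 ms.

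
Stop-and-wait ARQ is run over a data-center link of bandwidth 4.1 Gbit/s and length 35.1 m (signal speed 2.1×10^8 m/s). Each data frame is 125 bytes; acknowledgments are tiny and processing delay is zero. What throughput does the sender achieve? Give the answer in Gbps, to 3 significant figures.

1.73 Gbps

t_tx = L/R = 1000/4.1e+09 = 2.43902e-07 s.
t_prop = 35.1/210000000 = 1.67143e-07 s; RTT = 3.34286e-07 s.
Cycle = t_tx + RTT = 5.78188e-07 s.
Throughput = L / cycle = 1000 / 5.78188e-07 = 1.73 Gbps.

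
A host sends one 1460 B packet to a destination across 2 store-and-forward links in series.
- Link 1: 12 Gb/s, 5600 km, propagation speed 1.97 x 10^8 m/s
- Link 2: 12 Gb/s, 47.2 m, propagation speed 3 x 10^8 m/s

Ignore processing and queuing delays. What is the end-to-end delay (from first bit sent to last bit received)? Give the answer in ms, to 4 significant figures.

28.43 ms

L = 1460 × 8 = 11680 bits.
Transmission delay per hop = L/R = 11680/12000000000 = 0.000973333 ms; 2 hops → 0.00194667 ms.
Propagation delays (d/s per hop): 28.4264, 0.000157333 ms; sum = 28.4266 ms.
End-to-end = 28.43 ms.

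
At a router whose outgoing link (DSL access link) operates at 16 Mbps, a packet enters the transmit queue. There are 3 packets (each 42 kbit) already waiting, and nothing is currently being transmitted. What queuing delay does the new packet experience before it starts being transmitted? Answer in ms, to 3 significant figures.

7.88 ms

Each queued packet: L/R = 42000/16000000 = 2.625 ms.
3 queued → 7.875 ms.
Queuing delay = 7.88 ms.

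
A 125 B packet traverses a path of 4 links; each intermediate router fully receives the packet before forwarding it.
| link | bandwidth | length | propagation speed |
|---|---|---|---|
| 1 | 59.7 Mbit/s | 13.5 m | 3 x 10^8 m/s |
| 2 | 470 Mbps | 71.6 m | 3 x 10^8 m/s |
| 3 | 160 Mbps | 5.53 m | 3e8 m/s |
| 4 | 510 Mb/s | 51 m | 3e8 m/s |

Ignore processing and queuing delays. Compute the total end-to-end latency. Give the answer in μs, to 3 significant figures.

L = 125 × 8 = 1000 bits.
Transmission delays (L/R per hop): 16.7504, 2.12766, 6.25, 1.96078 μs; sum = 27.0889 μs.
Propagation delays (d/s per hop): 0.045, 0.238667, 0.0184333, 0.17 μs; sum = 0.4721 μs.
End-to-end = 27.6 μs.

27.6 μs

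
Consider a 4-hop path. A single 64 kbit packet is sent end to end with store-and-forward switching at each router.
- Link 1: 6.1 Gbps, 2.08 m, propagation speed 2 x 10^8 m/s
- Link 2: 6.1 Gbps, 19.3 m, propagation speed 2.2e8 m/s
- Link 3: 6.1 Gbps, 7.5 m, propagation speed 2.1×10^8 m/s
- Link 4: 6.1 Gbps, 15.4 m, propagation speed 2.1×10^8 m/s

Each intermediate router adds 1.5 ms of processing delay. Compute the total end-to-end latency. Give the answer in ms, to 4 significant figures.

L = 64000 bits.
Transmission delay per hop = L/R = 64000/6100000000 = 0.0104918 ms; 4 hops → 0.0419672 ms.
Propagation delays (d/s per hop): 1.04e-05, 8.77273e-05, 3.57143e-05, 7.33333e-05 ms; sum = 0.000207175 ms.
Processing at 3 router(s): 3 × 1.5 ms = 4.5 ms.
End-to-end = 4.542 ms.

4.542 ms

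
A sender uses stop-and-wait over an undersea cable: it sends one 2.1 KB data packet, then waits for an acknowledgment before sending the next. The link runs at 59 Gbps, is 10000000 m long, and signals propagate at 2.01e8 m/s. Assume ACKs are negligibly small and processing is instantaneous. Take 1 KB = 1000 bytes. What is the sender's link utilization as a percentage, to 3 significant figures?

t_tx = L/R = 16800/59000000000 = 2.84746e-07 s.
t_prop = 10000000/2.01e+08 = 0.0497512 s; RTT = 0.0995025 s.
Cycle = t_tx + RTT = 0.0995028 s.
Utilization = t_tx / cycle = 2.84746e-07/0.0995028 = 0.000286 %.

0.000286 %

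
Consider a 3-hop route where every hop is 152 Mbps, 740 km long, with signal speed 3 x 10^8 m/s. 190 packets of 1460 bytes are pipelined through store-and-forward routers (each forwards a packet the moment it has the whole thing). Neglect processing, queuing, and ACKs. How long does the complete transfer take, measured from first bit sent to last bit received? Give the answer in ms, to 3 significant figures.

Per-hop transmission t_tx = L/R = 11680/152000000 = 0.0768421 ms.
Per-hop propagation t_prop = 740000/300000000 = 2.46667 ms.
Pipeline fill: first packet needs 3·t_tx to clear all hops; remaining 189 packets each add one t_tx.
Total = (3+190-1)·t_tx + 3·t_prop = 192·0.0768421 + 3·2.46667 = 22.2 ms.

22.2 ms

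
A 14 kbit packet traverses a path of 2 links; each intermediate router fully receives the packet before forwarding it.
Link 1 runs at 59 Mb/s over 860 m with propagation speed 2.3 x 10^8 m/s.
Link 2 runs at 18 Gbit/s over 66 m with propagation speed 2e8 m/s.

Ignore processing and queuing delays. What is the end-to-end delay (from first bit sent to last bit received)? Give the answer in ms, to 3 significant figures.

0.242 ms

L = 14000 bits.
Transmission delays (L/R per hop): 0.237288, 0.000777778 ms; sum = 0.238066 ms.
Propagation delays (d/s per hop): 0.00373913, 0.00033 ms; sum = 0.00406913 ms.
End-to-end = 0.242 ms.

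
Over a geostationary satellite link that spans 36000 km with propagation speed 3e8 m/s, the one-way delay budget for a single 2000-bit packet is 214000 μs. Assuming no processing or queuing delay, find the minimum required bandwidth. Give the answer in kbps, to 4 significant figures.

Propagation delay = 36000000 / 300000000 = 120000 μs.
Transmission budget = 214000 − 120000 = 94000 μs.
R ≥ L / t_tx = 2000 bits / 0.094 s = 21.28 kbps.

21.28 kbps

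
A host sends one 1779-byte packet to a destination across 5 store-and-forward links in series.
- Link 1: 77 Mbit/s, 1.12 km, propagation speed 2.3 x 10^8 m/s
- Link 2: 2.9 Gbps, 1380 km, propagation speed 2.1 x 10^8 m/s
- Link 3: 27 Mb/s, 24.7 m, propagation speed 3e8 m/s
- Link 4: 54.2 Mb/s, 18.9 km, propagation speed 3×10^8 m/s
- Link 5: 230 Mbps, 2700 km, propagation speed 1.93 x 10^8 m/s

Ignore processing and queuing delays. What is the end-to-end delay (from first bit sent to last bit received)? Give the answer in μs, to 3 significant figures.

21700 μs

L = 1779 × 8 = 14232 bits.
Transmission delays (L/R per hop): 184.831, 4.90759, 527.111, 262.583, 61.8783 μs; sum = 1041.31 μs.
Propagation delays (d/s per hop): 4.86957, 6571.43, 0.0823333, 63, 13989.6 μs; sum = 20629 μs.
End-to-end = 21700 μs.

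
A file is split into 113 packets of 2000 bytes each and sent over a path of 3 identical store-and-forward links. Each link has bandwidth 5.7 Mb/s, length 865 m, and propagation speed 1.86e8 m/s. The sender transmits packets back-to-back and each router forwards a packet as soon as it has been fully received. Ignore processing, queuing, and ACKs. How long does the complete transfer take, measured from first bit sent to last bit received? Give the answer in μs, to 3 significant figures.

323000 μs

Per-hop transmission t_tx = L/R = 16000/5700000 = 2807.02 μs.
Per-hop propagation t_prop = 865/186000000 = 4.65054 μs.
Pipeline fill: first packet needs 3·t_tx to clear all hops; remaining 112 packets each add one t_tx.
Total = (3+113-1)·t_tx + 3·t_prop = 115·2807.02 + 3·4.65054 = 323000 μs.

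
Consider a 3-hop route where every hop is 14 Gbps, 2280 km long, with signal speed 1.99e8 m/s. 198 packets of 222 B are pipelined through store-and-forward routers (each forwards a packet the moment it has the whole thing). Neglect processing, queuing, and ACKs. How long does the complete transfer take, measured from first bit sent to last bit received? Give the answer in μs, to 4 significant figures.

Per-hop transmission t_tx = L/R = 1776/14000000000 = 0.126857 μs.
Per-hop propagation t_prop = 2280000/199000000 = 11457.3 μs.
Pipeline fill: first packet needs 3·t_tx to clear all hops; remaining 197 packets each add one t_tx.
Total = (3+198-1)·t_tx + 3·t_prop = 200·0.126857 + 3·11457.3 = 34400 μs.

34400 μs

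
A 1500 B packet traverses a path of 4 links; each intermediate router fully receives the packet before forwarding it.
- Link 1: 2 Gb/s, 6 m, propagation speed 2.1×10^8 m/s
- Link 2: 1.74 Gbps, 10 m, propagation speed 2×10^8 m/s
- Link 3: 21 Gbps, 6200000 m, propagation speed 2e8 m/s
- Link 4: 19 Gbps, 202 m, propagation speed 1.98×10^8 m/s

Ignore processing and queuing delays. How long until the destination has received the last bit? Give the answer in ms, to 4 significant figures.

31.02 ms

L = 1500 × 8 = 12000 bits.
Transmission delays (L/R per hop): 0.006, 0.00689655, 0.000571429, 0.000631579 ms; sum = 0.0140996 ms.
Propagation delays (d/s per hop): 2.85714e-05, 5e-05, 31, 0.0010202 ms; sum = 31.0011 ms.
End-to-end = 31.02 ms.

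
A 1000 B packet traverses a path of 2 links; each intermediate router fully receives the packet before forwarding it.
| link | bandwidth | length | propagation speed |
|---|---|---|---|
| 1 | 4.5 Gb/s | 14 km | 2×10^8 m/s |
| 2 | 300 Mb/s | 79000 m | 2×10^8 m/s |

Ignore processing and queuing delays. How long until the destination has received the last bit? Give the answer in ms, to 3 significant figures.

0.493 ms

L = 1000 × 8 = 8000 bits.
Transmission delays (L/R per hop): 0.00177778, 0.0266667 ms; sum = 0.0284444 ms.
Propagation delays (d/s per hop): 0.07, 0.395 ms; sum = 0.465 ms.
End-to-end = 0.493 ms.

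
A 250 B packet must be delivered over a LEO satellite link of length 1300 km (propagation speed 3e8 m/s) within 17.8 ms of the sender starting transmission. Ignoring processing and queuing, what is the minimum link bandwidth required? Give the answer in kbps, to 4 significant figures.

148.5 kbps

L = 2000 bits.
Propagation delay = 1300000 / 300000000 = 4.33333 ms.
Transmission budget = 17.8 − 4.33333 = 13.4667 ms.
R ≥ L / t_tx = 2000 bits / 0.0134667 s = 148.5 kbps.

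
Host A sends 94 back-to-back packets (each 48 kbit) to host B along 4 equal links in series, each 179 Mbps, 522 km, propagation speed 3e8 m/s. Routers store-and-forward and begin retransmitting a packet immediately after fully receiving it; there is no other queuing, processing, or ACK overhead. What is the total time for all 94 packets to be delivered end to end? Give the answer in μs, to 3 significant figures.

33000 μs

Per-hop transmission t_tx = L/R = 48000/179000000 = 268.156 μs.
Per-hop propagation t_prop = 522000/300000000 = 1740 μs.
Pipeline fill: first packet needs 4·t_tx to clear all hops; remaining 93 packets each add one t_tx.
Total = (4+94-1)·t_tx + 4·t_prop = 97·268.156 + 4·1740 = 33000 μs.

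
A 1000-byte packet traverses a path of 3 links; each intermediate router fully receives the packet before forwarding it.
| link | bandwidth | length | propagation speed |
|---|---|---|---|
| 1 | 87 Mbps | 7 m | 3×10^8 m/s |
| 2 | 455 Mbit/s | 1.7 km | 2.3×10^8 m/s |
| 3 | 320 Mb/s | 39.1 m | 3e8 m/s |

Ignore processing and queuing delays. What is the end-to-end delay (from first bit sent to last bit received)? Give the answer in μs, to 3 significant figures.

L = 1000 × 8 = 8000 bits.
Transmission delays (L/R per hop): 91.954, 17.5824, 25 μs; sum = 134.536 μs.
Propagation delays (d/s per hop): 0.0233333, 7.3913, 0.130333 μs; sum = 7.54497 μs.
End-to-end = 142 μs.

142 μs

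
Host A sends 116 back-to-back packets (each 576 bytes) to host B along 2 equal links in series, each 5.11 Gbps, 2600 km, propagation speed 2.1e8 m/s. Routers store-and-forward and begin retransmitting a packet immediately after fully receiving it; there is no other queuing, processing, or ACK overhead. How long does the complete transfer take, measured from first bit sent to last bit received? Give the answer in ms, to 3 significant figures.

24.9 ms

Per-hop transmission t_tx = L/R = 4608/5110000000 = 0.000901761 ms.
Per-hop propagation t_prop = 2600000/210000000 = 12.381 ms.
Pipeline fill: first packet needs 2·t_tx to clear all hops; remaining 115 packets each add one t_tx.
Total = (2+116-1)·t_tx + 2·t_prop = 117·0.000901761 + 2·12.381 = 24.9 ms.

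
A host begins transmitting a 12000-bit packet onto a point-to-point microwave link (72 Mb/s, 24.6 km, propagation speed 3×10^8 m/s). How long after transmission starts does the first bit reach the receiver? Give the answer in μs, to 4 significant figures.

82.00 μs

First bit experiences only propagation delay: d/s = 24600/300000000 = 82.00 μs.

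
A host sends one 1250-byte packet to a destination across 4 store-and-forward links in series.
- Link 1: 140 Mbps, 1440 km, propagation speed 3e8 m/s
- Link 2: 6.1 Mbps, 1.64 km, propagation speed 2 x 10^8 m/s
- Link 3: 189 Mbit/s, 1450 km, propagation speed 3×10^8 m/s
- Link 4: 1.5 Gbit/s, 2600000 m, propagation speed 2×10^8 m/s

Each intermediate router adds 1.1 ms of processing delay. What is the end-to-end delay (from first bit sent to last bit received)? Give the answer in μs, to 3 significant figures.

27700 μs

L = 1250 × 8 = 10000 bits.
Transmission delays (L/R per hop): 71.4286, 1639.34, 52.9101, 6.66667 μs; sum = 1770.35 μs.
Propagation delays (d/s per hop): 4800, 8.2, 4833.33, 13000 μs; sum = 22641.5 μs.
Processing at 3 router(s): 3 × 1.1 ms = 3300 μs.
End-to-end = 27700 μs.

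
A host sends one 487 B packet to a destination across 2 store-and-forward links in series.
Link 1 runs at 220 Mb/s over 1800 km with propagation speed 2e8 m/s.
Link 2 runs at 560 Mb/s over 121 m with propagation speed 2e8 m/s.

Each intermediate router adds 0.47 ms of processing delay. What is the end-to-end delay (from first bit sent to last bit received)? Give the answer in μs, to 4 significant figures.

9495 μs

L = 487 × 8 = 3896 bits.
Transmission delays (L/R per hop): 17.7091, 6.95714 μs; sum = 24.6662 μs.
Propagation delays (d/s per hop): 9000, 0.605 μs; sum = 9000.61 μs.
Processing at 1 router(s): 1 × 0.47 ms = 470 μs.
End-to-end = 9495 μs.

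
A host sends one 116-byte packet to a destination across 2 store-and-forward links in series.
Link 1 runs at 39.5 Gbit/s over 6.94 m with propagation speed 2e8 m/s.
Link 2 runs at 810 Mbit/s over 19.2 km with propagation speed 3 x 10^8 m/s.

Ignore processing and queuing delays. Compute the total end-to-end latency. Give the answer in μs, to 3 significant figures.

65.2 μs

L = 116 × 8 = 928 bits.
Transmission delays (L/R per hop): 0.0234937, 1.14568 μs; sum = 1.16917 μs.
Propagation delays (d/s per hop): 0.0347, 64 μs; sum = 64.0347 μs.
End-to-end = 65.2 μs.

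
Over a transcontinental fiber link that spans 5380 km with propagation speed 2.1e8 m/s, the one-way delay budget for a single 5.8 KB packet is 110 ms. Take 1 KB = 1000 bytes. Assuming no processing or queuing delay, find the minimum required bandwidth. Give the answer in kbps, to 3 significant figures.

L = 46400 bits.
Propagation delay = 5380000 / 210000000 = 25.619 ms.
Transmission budget = 110 − 25.619 = 84.381 ms.
R ≥ L / t_tx = 46400 bits / 0.084381 s = 550 kbps.

550 kbps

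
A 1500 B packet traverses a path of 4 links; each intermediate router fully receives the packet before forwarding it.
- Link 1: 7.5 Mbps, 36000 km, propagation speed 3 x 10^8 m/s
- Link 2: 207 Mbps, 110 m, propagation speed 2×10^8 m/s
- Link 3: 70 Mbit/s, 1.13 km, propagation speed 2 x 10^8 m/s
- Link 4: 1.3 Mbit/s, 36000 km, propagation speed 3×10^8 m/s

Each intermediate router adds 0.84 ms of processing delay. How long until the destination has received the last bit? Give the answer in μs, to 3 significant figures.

254000 μs

L = 1500 × 8 = 12000 bits.
Transmission delays (L/R per hop): 1600, 57.971, 171.429, 9230.77 μs; sum = 11060.2 μs.
Propagation delays (d/s per hop): 120000, 0.55, 5.65, 120000 μs; sum = 240006 μs.
Processing at 3 router(s): 3 × 0.84 ms = 2520 μs.
End-to-end = 254000 μs.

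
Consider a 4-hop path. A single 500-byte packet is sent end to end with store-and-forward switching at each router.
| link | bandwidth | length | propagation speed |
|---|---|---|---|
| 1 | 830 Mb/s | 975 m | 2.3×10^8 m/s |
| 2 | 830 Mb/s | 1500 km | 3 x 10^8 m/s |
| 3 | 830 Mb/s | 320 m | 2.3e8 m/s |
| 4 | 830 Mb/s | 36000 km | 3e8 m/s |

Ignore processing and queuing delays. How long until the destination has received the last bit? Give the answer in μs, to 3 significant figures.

125000 μs

L = 500 × 8 = 4000 bits.
Transmission delay per hop = L/R = 4000/830000000 = 4.81928 μs; 4 hops → 19.2771 μs.
Propagation delays (d/s per hop): 4.23913, 5000, 1.3913, 120000 μs; sum = 125006 μs.
End-to-end = 125000 μs.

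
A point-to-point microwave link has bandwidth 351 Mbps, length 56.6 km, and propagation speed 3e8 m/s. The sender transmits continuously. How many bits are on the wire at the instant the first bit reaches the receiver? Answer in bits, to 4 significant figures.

66220 bits

Propagation delay = 56600 / 300000000 = 0.000188667 s.
BDP = R × t_prop = 351000000 × 0.000188667 = 66222 bits.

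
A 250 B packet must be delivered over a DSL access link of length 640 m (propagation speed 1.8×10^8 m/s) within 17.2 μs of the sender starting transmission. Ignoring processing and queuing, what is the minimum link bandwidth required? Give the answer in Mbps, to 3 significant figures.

L = 2000 bits.
Propagation delay = 640 / 180000000 = 3.55556 μs.
Transmission budget = 17.2 − 3.55556 = 13.6444 μs.
R ≥ L / t_tx = 2000 bits / 1.36444e-05 s = 147 Mbps.

147 Mbps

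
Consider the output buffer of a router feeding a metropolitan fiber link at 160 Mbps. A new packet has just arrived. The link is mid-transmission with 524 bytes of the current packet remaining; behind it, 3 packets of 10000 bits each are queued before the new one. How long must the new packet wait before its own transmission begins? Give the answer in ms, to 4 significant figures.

Each queued packet: L/R = 10000/160000000 = 0.0625 ms.
3 queued → 0.1875 ms.
Plus remaining 4192 bits of current packet: 0.0262 ms.
Queuing delay = 0.2137 ms.

0.2137 ms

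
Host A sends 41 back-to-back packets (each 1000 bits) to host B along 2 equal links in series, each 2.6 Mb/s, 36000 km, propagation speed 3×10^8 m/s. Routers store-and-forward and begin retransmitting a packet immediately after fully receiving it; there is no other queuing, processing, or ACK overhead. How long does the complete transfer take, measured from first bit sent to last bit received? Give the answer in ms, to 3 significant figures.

Per-hop transmission t_tx = L/R = 1000/2600000 = 0.384615 ms.
Per-hop propagation t_prop = 36000000/300000000 = 120 ms.
Pipeline fill: first packet needs 2·t_tx to clear all hops; remaining 40 packets each add one t_tx.
Total = (2+41-1)·t_tx + 2·t_prop = 42·0.384615 + 2·120 = 256 ms.

256 ms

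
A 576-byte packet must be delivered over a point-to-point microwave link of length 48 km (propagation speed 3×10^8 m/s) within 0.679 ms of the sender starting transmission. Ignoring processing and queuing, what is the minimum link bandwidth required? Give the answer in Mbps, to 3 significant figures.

8.88 Mbps

L = 4608 bits.
Propagation delay = 48000 / 300000000 = 0.16 ms.
Transmission budget = 0.679 − 0.16 = 0.519 ms.
R ≥ L / t_tx = 4608 bits / 0.000519 s = 8.88 Mbps.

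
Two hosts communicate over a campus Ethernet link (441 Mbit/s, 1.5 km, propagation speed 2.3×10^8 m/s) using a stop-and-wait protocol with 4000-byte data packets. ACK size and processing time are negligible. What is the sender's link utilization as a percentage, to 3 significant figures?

t_tx = L/R = 32000/441000000 = 7.25624e-05 s.
t_prop = 1500/2.3e+08 = 6.52174e-06 s; RTT = 1.30435e-05 s.
Cycle = t_tx + RTT = 8.56058e-05 s.
Utilization = t_tx / cycle = 7.25624e-05/8.56058e-05 = 84.8 %.

84.8 %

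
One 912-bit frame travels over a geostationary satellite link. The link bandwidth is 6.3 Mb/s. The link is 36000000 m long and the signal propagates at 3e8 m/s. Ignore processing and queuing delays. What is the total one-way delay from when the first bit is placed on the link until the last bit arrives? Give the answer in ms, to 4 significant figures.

Transmission delay = L/R = 912 / 6300000 = 0.144762 ms.
Propagation delay = d/s = 36000000 m / 300000000 m/s = 120 ms.
Total = 120.1 ms.

120.1 ms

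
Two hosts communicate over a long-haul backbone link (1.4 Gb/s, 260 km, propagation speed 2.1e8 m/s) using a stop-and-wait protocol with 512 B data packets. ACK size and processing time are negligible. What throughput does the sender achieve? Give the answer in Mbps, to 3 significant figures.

1.65 Mbps

t_tx = L/R = 4096/1400000000 = 2.92571e-06 s.
t_prop = 260000/210000000 = 0.0012381 s; RTT = 0.00247619 s.
Cycle = t_tx + RTT = 0.00247912 s.
Throughput = L / cycle = 4096 / 0.00247912 = 1.65 Mbps.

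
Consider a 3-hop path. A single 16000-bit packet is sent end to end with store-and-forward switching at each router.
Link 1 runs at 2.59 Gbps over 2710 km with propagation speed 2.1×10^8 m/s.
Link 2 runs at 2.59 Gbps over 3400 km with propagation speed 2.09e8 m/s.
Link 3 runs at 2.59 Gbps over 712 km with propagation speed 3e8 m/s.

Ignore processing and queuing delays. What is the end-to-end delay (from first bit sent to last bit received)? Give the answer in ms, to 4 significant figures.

31.56 ms

Transmission delay per hop = L/R = 16000/2590000000 = 0.00617761 ms; 3 hops → 0.0185328 ms.
Propagation delays (d/s per hop): 12.9048, 16.2679, 2.37333 ms; sum = 31.546 ms.
End-to-end = 31.56 ms.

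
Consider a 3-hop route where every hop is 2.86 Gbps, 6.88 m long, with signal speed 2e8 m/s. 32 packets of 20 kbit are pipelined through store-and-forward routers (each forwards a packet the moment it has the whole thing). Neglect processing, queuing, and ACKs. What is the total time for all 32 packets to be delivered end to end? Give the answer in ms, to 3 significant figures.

Per-hop transmission t_tx = L/R = 20000/2860000000 = 0.00699301 ms.
Per-hop propagation t_prop = 6.88/200000000 = 3.44e-05 ms.
Pipeline fill: first packet needs 3·t_tx to clear all hops; remaining 31 packets each add one t_tx.
Total = (3+32-1)·t_tx + 3·t_prop = 34·0.00699301 + 3·3.44e-05 = 0.238 ms.

0.238 ms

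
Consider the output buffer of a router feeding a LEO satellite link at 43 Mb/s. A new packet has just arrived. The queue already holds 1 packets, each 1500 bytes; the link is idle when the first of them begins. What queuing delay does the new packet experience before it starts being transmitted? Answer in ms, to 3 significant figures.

0.279 ms

Each queued packet: L/R = 12000/43000000 = 0.27907 ms.
1 queued → 0.27907 ms.
Queuing delay = 0.279 ms.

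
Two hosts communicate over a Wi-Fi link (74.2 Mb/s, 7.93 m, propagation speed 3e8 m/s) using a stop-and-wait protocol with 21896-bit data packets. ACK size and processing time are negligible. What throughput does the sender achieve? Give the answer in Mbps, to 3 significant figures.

t_tx = L/R = 21896/74200000 = 0.000295094 s.
t_prop = 7.93/300000000 = 2.64333e-08 s; RTT = 5.28667e-08 s.
Cycle = t_tx + RTT = 0.000295147 s.
Throughput = L / cycle = 21896 / 0.000295147 = 74.2 Mbps.

74.2 Mbps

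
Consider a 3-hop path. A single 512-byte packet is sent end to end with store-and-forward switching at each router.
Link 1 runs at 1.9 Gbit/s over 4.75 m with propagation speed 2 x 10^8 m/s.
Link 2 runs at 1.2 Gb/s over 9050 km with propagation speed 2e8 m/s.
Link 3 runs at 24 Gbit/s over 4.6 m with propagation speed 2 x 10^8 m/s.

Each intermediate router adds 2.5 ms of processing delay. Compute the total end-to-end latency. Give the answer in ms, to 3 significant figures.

50.3 ms

L = 512 × 8 = 4096 bits.
Transmission delays (L/R per hop): 0.00215579, 0.00341333, 0.000170667 ms; sum = 0.00573979 ms.
Propagation delays (d/s per hop): 2.375e-05, 45.25, 2.3e-05 ms; sum = 45.25 ms.
Processing at 2 router(s): 2 × 2.5 ms = 5 ms.
End-to-end = 50.3 ms.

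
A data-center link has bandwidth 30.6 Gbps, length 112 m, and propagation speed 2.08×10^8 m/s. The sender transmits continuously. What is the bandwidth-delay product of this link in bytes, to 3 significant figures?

Propagation delay = 112 / 208000000 = 5.38462e-07 s.
BDP = R × t_prop = 30600000000 × 5.38462e-07 = 16476.9 bits.
In bytes: 16476.9/8 = 2060 bytes.

2060 bytes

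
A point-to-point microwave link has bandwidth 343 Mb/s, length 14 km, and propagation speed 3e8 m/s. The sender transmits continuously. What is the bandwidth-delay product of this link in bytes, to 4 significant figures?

2001 bytes

Propagation delay = 14000 / 300000000 = 4.66667e-05 s.
BDP = R × t_prop = 343000000 × 4.66667e-05 = 16006.7 bits.
In bytes: 16006.7/8 = 2001 bytes.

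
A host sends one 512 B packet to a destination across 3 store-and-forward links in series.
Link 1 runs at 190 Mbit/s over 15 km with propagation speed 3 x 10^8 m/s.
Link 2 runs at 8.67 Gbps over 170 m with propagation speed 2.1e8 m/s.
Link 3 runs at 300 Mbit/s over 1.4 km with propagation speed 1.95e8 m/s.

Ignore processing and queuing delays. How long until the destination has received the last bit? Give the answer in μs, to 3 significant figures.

L = 512 × 8 = 4096 bits.
Transmission delays (L/R per hop): 21.5579, 0.472434, 13.6533 μs; sum = 35.6837 μs.
Propagation delays (d/s per hop): 50, 0.809524, 7.17949 μs; sum = 57.989 μs.
End-to-end = 93.7 μs.

93.7 μs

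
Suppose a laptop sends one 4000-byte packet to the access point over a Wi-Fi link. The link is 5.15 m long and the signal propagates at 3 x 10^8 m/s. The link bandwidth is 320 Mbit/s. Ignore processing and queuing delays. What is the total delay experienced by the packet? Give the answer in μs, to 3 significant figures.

L = 4000 × 8 = 32000 bits.
Transmission delay = L/R = 32000 / 320000000 = 100 μs.
Propagation delay = d/s = 5.15 m / 300000000 m/s = 0.0171667 μs.
Total = 100 μs.

100 μs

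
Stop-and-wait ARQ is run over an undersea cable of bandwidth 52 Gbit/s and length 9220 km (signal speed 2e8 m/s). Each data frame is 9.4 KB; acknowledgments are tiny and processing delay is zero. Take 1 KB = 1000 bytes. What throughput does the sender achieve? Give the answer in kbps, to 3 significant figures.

816 kbps

t_tx = L/R = 75200/52000000000 = 1.44615e-06 s.
t_prop = 9220000/200000000 = 0.0461 s; RTT = 0.0922 s.
Cycle = t_tx + RTT = 0.0922014 s.
Throughput = L / cycle = 75200 / 0.0922014 = 816 kbps.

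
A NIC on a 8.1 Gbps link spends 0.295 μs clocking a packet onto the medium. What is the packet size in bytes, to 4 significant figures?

L = R × t_tx = 8100000000 b/s × 2.95e-07 s = 2389.5 bits.
In bytes: 2389.5 / 8 = 298.7 bytes.

298.7 bytes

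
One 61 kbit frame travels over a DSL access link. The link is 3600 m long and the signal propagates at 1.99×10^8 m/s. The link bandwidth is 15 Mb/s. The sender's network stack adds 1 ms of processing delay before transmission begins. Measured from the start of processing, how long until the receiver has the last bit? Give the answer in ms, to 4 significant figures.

L = 61000 bits.
Transmission delay = L/R = 61000 / 15000000 = 4.06667 ms.
Propagation delay = d/s = 3600 m / 199000000 m/s = 0.0180905 ms.
Plus processing delay 1 ms = 1 ms.
Total = 5.085 ms.

5.085 ms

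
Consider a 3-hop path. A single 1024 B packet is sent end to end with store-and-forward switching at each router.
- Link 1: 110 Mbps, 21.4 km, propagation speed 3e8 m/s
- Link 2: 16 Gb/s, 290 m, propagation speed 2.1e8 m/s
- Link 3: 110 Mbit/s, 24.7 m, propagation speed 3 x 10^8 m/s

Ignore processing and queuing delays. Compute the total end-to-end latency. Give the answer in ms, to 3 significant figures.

L = 1024 × 8 = 8192 bits.
Transmission delays (L/R per hop): 0.0744727, 0.000512, 0.0744727 ms; sum = 0.149457 ms.
Propagation delays (d/s per hop): 0.0713333, 0.00138095, 8.23333e-05 ms; sum = 0.0727966 ms.
End-to-end = 0.222 ms.

0.222 ms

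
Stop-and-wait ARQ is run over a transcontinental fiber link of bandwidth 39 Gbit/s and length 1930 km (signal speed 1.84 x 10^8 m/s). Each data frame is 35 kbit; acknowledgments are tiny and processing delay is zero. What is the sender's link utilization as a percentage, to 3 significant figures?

t_tx = L/R = 35000/39000000000 = 8.97436e-07 s.
t_prop = 1930000/184000000 = 0.0104891 s; RTT = 0.0209783 s.
Cycle = t_tx + RTT = 0.0209792 s.
Utilization = t_tx / cycle = 8.97436e-07/0.0209792 = 0.00428 %.

0.00428 %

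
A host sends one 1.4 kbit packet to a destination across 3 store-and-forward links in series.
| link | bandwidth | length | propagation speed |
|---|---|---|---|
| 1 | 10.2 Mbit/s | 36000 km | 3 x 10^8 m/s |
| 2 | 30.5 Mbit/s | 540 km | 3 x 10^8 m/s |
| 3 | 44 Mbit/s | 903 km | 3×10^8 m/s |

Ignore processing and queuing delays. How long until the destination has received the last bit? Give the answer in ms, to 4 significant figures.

L = 1400 bits.
Transmission delays (L/R per hop): 0.137255, 0.0459016, 0.0318182 ms; sum = 0.214975 ms.
Propagation delays (d/s per hop): 120, 1.8, 3.01 ms; sum = 124.81 ms.
End-to-end = 125.0 ms.

125.0 ms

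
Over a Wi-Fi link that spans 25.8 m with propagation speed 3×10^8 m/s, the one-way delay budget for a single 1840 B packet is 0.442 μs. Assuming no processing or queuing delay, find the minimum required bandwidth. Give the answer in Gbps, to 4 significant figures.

41.35 Gbps

L = 14720 bits.
Propagation delay = 25.8 / 300000000 = 0.086 μs.
Transmission budget = 0.442 − 0.086 = 0.356 μs.
R ≥ L / t_tx = 14720 bits / 3.56e-07 s = 41.35 Gbps.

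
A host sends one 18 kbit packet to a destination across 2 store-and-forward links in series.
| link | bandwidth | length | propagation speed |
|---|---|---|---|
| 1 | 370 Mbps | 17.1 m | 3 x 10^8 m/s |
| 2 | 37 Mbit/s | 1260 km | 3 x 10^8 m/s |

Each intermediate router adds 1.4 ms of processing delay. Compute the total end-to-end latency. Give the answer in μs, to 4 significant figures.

6135 μs

L = 18000 bits.
Transmission delays (L/R per hop): 48.6486, 486.486 μs; sum = 535.135 μs.
Propagation delays (d/s per hop): 0.057, 4200 μs; sum = 4200.06 μs.
Processing at 1 router(s): 1 × 1.4 ms = 1400 μs.
End-to-end = 6135 μs.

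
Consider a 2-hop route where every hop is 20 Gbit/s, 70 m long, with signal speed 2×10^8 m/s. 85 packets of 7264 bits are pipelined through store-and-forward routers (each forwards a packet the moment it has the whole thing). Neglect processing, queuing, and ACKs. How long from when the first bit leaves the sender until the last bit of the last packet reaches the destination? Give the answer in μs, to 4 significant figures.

Per-hop transmission t_tx = L/R = 7264/20000000000 = 0.3632 μs.
Per-hop propagation t_prop = 70/200000000 = 0.35 μs.
Pipeline fill: first packet needs 2·t_tx to clear all hops; remaining 84 packets each add one t_tx.
Total = (2+85-1)·t_tx + 2·t_prop = 86·0.3632 + 2·0.35 = 31.94 μs.

31.94 μs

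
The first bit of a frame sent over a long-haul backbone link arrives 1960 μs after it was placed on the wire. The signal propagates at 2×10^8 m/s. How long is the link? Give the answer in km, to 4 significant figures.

392.0 km

d = s × t_prop = 200000000 × 0.00196 = 392.0 km.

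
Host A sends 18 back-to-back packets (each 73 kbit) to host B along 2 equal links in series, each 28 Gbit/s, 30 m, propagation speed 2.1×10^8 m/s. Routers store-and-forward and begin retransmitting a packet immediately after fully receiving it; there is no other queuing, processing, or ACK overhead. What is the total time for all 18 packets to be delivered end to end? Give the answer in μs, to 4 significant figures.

49.82 μs

Per-hop transmission t_tx = L/R = 73000/28000000000 = 2.60714 μs.
Per-hop propagation t_prop = 30/210000000 = 0.142857 μs.
Pipeline fill: first packet needs 2·t_tx to clear all hops; remaining 17 packets each add one t_tx.
Total = (2+18-1)·t_tx + 2·t_prop = 19·2.60714 + 2·0.142857 = 49.82 μs.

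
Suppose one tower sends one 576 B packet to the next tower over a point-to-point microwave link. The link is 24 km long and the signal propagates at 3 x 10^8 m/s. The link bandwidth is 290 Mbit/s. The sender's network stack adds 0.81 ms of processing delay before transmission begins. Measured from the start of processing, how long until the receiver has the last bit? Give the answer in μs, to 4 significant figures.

L = 576 × 8 = 4608 bits.
Transmission delay = L/R = 4608 / 290000000 = 15.8897 μs.
Propagation delay = d/s = 24000 m / 300000000 m/s = 80 μs.
Plus processing delay 0.81 ms = 810 μs.
Total = 905.9 μs.

905.9 μs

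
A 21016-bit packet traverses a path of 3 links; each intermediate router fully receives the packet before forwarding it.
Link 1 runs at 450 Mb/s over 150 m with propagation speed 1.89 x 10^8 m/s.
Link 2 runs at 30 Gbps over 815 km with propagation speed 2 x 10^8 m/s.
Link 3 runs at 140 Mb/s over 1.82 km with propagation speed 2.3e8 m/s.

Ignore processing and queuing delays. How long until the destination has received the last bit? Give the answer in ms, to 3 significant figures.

4.28 ms

Transmission delays (L/R per hop): 0.0467022, 0.000700533, 0.150114 ms; sum = 0.197517 ms.
Propagation delays (d/s per hop): 0.000793651, 4.075, 0.00791304 ms; sum = 4.08371 ms.
End-to-end = 4.28 ms.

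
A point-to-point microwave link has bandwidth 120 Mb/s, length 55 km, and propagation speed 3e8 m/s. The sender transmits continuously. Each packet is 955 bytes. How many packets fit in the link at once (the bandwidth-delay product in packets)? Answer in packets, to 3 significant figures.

2.88 packets

Propagation delay = 55000 / 300000000 = 0.000183333 s.
BDP = R × t_prop = 120000000 × 0.000183333 = 22000 bits.
In packets of 7640 bits: 2.88 packets.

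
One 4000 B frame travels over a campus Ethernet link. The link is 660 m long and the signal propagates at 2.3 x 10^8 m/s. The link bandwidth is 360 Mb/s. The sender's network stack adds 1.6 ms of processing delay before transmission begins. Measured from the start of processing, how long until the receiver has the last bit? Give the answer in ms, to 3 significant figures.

L = 4000 × 8 = 32000 bits.
Transmission delay = L/R = 32000 / 360000000 = 0.0888889 ms.
Propagation delay = d/s = 660 m / 2.3e+08 m/s = 0.00286957 ms.
Plus processing delay 1.6 ms = 1.6 ms.
Total = 1.69 ms.

1.69 ms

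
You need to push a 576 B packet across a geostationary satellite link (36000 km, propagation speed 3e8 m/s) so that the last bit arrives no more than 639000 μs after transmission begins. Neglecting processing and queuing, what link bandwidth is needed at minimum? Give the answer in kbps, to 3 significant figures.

8.88 kbps

L = 4608 bits.
Propagation delay = 36000000 / 300000000 = 120000 μs.
Transmission budget = 639000 − 120000 = 519000 μs.
R ≥ L / t_tx = 4608 bits / 0.519 s = 8.88 kbps.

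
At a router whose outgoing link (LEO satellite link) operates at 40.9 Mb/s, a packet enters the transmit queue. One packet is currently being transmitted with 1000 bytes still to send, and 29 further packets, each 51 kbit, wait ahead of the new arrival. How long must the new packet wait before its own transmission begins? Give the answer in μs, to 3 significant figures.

Each queued packet: L/R = 51000/40900000 = 1246.94 μs.
29 queued → 36161.4 μs.
Plus remaining 8000 bits of current packet: 195.599 μs.
Queuing delay = 36400 μs.

36400 μs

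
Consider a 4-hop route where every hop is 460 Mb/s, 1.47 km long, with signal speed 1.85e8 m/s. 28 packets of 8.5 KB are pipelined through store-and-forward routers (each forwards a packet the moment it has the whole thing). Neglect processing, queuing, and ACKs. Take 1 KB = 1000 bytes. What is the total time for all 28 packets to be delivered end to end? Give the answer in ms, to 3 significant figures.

4.61 ms

Per-hop transmission t_tx = L/R = 68000/460000000 = 0.147826 ms.
Per-hop propagation t_prop = 1470/185000000 = 0.00794595 ms.
Pipeline fill: first packet needs 4·t_tx to clear all hops; remaining 27 packets each add one t_tx.
Total = (4+28-1)·t_tx + 4·t_prop = 31·0.147826 + 4·0.00794595 = 4.61 ms.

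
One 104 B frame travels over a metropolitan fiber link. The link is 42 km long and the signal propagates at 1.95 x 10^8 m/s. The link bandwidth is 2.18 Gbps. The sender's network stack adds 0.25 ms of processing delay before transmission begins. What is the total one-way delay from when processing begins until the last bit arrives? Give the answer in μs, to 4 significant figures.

L = 104 × 8 = 832 bits.
Transmission delay = L/R = 832 / 2180000000 = 0.381651 μs.
Propagation delay = d/s = 42000 m / 195000000 m/s = 215.385 μs.
Plus processing delay 0.25 ms = 250 μs.
Total = 465.8 μs.

465.8 μs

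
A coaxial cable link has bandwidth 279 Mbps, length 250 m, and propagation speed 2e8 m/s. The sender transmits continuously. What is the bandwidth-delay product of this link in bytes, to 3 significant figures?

Propagation delay = 250 / 200000000 = 1.25e-06 s.
BDP = R × t_prop = 279000000 × 1.25e-06 = 348.75 bits.
In bytes: 348.75/8 = 43.6 bytes.

43.6 bytes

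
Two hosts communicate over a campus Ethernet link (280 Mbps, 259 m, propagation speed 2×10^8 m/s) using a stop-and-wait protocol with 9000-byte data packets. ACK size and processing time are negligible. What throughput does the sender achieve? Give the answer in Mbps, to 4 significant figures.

277.2 Mbps

t_tx = L/R = 72000/280000000 = 0.000257143 s.
t_prop = 259/200000000 = 1.295e-06 s; RTT = 2.59e-06 s.
Cycle = t_tx + RTT = 0.000259733 s.
Throughput = L / cycle = 72000 / 0.000259733 = 277.2 Mbps.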